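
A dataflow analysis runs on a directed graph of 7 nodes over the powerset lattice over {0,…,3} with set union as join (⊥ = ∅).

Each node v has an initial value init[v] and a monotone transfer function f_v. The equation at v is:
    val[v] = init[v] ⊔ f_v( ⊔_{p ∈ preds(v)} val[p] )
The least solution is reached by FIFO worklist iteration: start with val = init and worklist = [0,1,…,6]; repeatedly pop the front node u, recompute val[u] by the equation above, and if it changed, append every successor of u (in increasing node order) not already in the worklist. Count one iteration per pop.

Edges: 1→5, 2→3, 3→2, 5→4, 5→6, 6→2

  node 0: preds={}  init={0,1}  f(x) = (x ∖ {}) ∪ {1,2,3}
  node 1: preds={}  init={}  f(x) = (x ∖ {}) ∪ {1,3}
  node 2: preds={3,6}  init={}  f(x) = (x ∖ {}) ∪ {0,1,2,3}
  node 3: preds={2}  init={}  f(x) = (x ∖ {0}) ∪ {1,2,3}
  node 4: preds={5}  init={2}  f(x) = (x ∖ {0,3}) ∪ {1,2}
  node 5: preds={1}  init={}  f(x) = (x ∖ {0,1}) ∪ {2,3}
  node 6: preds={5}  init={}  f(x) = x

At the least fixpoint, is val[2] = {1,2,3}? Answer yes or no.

Worklist (9 pops):
  #1 pop 0: in={} → {0,1,2,3} (was {0,1}); enqueue []
  #2 pop 1: in={} → {1,3} (was {}); enqueue []
  #3 pop 2: in={} → {0,1,2,3} (was {}); enqueue []
  #4 pop 3: in={0,1,2,3} → {1,2,3} (was {}); enqueue [2]
  #5 pop 4: in={} → {1,2} (was {2}); enqueue []
  #6 pop 5: in={1,3} → {2,3} (was {}); enqueue [4]
  #7 pop 6: in={2,3} → {2,3} (was {}); enqueue []
  #8 pop 2: in={1,2,3} → {0,1,2,3} (no change)
  #9 pop 4: in={2,3} → {1,2} (no change)

Fixpoint:
  val[0] = {0,1,2,3}
  val[1] = {1,3}
  val[2] = {0,1,2,3}
  val[3] = {1,2,3}
  val[4] = {1,2}
  val[5] = {2,3}
  val[6] = {2,3}

no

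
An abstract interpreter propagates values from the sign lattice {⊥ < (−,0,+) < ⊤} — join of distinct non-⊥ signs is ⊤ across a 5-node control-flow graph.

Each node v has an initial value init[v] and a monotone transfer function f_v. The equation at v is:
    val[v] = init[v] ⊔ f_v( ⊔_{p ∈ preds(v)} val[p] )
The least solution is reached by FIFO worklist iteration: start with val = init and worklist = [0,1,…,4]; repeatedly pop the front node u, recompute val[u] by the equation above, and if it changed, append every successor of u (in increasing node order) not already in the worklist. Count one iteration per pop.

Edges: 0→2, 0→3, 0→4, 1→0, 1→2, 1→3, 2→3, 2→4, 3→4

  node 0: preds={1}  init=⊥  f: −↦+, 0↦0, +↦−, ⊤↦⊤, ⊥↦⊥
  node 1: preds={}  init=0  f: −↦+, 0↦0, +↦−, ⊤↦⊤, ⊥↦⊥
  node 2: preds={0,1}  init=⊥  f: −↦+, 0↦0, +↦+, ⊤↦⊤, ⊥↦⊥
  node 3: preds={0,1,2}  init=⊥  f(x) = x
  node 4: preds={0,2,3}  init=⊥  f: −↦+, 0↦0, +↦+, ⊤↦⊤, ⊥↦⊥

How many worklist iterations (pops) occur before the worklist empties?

Worklist (5 pops):
  #1 pop 0: in=0 → 0 (was ⊥); enqueue []
  #2 pop 1: in=⊥ → 0 (no change)
  #3 pop 2: in=0 → 0 (was ⊥); enqueue []
  #4 pop 3: in=0 → 0 (was ⊥); enqueue []
  #5 pop 4: in=0 → 0 (was ⊥); enqueue []

Fixpoint:
  val[0] = 0
  val[1] = 0
  val[2] = 0
  val[3] = 0
  val[4] = 0

5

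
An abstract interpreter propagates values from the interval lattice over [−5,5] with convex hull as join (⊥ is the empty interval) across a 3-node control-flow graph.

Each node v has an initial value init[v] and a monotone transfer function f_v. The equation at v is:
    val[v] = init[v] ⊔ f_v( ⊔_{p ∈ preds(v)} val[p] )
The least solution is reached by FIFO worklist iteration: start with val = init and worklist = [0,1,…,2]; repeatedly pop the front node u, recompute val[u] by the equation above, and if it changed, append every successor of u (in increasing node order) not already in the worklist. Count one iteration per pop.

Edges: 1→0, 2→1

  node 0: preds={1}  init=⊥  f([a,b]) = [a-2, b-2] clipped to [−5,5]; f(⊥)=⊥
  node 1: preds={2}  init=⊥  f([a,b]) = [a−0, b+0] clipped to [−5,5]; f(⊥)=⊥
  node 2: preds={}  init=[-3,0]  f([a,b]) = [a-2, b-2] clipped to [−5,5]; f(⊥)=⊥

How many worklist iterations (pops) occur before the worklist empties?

4

Worklist (4 pops):
  #1 pop 0: in=⊥ → ⊥ (no change)
  #2 pop 1: in=[-3,0] → [-3,0] (was ⊥); enqueue [0]
  #3 pop 2: in=⊥ → [-3,0] (no change)
  #4 pop 0: in=[-3,0] → [-5,-2] (was ⊥); enqueue []

Fixpoint:
  val[0] = [-5,-2]
  val[1] = [-3,0]
  val[2] = [-3,0]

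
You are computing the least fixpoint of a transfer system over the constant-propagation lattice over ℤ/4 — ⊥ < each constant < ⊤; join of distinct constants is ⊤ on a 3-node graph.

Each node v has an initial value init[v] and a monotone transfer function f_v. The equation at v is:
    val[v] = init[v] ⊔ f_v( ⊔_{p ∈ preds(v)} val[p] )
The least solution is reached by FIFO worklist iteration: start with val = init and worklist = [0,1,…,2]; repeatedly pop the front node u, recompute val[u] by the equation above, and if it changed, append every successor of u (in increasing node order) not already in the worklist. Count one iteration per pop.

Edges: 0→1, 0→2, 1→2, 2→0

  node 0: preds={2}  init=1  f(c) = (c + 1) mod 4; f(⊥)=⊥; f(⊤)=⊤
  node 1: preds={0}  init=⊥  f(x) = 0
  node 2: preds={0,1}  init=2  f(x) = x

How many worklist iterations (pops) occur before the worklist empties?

Trace (4 dequeues):
  [1] u=0 | in 2 | out ⊤ | prev 1 | push {}
  [2] u=1 | in ⊤ | out 0 | prev ⊥ | push {}
  [3] u=2 | in ⊤ | out ⊤ | prev 2 | push {0}
  [4] u=0 | in ⊤ | out ⊤ | ==

Converged values:
  [0] ⊤
  [1] 0
  [2] ⊤

4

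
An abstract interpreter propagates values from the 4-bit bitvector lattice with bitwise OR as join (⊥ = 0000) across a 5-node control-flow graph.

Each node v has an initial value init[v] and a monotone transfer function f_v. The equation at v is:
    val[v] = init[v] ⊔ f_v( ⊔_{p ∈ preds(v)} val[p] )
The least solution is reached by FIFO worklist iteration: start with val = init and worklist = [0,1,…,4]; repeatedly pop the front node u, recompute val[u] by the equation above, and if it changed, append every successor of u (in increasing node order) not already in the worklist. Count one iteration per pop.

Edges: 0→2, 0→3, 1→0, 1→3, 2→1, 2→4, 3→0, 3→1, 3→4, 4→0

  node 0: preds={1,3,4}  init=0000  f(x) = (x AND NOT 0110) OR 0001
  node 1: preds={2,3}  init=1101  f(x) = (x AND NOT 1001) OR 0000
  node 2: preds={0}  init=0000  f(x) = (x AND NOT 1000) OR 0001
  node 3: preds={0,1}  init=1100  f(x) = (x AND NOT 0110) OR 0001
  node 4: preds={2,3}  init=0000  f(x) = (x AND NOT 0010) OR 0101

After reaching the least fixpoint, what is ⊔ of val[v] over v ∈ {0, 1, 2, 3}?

1101

Worklist (7 pops):
  #1 pop 0: in=1101 → 1001 (was 0000); enqueue []
  #2 pop 1: in=1100 → 1101 (no change)
  #3 pop 2: in=1001 → 0001 (was 0000); enqueue [1]
  #4 pop 3: in=1101 → 1101 (was 1100); enqueue [0]
  #5 pop 4: in=1101 → 1101 (was 0000); enqueue []
  #6 pop 1: in=1101 → 1101 (no change)
  #7 pop 0: in=1101 → 1001 (no change)

Fixpoint:
  val[0] = 1001
  val[1] = 1101
  val[2] = 0001
  val[3] = 1101
  val[4] = 1101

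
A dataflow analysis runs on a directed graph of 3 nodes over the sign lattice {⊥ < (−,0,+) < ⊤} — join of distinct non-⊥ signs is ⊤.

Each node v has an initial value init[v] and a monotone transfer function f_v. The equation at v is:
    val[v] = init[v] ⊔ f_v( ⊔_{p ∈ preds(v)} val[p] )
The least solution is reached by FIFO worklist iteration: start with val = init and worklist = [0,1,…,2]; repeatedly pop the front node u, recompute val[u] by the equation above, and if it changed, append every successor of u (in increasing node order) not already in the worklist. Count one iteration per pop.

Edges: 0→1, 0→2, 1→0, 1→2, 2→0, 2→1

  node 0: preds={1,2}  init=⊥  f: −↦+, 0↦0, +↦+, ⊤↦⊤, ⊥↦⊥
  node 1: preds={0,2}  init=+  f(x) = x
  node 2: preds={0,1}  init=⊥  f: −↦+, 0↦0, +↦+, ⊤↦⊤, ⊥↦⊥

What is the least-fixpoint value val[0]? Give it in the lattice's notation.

+

Worklist (5 pops):
  #1 pop 0: in=+ → + (was ⊥); enqueue []
  #2 pop 1: in=+ → + (no change)
  #3 pop 2: in=+ → + (was ⊥); enqueue [0,1]
  #4 pop 0: in=+ → + (no change)
  #5 pop 1: in=+ → + (no change)

Fixpoint:
  val[0] = +
  val[1] = +
  val[2] = +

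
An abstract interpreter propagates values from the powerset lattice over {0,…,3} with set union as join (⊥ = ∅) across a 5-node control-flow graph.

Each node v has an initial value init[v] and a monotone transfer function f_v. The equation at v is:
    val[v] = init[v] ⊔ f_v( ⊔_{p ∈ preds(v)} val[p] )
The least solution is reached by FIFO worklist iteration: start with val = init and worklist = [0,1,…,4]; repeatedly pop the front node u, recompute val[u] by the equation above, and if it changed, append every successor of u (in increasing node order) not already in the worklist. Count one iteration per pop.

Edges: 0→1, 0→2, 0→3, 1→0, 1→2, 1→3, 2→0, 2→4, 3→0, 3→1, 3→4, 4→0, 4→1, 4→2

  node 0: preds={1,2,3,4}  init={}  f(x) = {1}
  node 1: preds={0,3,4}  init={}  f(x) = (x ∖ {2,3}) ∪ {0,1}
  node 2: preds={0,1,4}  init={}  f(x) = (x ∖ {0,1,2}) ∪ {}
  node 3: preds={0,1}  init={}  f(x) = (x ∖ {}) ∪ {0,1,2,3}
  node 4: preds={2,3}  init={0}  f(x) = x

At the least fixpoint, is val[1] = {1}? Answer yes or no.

Worklist (10 pops):
  #1 pop 0: in={0} → {1} (was {}); enqueue []
  #2 pop 1: in={0,1} → {0,1} (was {}); enqueue [0]
  #3 pop 2: in={0,1} → {} (no change)
  #4 pop 3: in={0,1} → {0,1,2,3} (was {}); enqueue [1]
  #5 pop 4: in={0,1,2,3} → {0,1,2,3} (was {0}); enqueue [2]
  #6 pop 0: in={0,1,2,3} → {1} (no change)
  #7 pop 1: in={0,1,2,3} → {0,1} (no change)
  #8 pop 2: in={0,1,2,3} → {3} (was {}); enqueue [0,4]
  #9 pop 0: in={0,1,2,3} → {1} (no change)
  #10 pop 4: in={0,1,2,3} → {0,1,2,3} (no change)

Fixpoint:
  val[0] = {1}
  val[1] = {0,1}
  val[2] = {3}
  val[3] = {0,1,2,3}
  val[4] = {0,1,2,3}

no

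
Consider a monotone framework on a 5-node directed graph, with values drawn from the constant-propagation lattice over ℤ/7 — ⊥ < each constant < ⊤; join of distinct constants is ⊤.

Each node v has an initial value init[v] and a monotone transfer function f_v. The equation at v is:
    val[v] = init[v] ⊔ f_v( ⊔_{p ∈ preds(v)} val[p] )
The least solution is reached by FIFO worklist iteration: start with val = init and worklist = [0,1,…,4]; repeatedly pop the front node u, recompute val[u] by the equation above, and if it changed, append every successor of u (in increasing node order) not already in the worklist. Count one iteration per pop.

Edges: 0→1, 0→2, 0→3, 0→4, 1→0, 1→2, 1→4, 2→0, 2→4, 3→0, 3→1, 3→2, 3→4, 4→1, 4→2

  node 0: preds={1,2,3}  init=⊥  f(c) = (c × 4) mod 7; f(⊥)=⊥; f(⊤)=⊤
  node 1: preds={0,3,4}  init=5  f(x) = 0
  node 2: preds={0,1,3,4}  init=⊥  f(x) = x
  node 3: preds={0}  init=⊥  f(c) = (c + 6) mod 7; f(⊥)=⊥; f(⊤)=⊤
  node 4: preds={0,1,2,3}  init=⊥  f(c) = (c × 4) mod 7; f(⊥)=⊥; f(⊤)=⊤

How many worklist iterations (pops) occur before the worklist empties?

13

Worklist (13 pops):
  #1 pop 0: in=5 → 6 (was ⊥); enqueue []
  #2 pop 1: in=6 → ⊤ (was 5); enqueue [0]
  #3 pop 2: in=⊤ → ⊤ (was ⊥); enqueue []
  #4 pop 3: in=6 → 5 (was ⊥); enqueue [1,2]
  #5 pop 4: in=⊤ → ⊤ (was ⊥); enqueue []
  #6 pop 0: in=⊤ → ⊤ (was 6); enqueue [3,4]
  #7 pop 1: in=⊤ → ⊤ (no change)
  #8 pop 2: in=⊤ → ⊤ (no change)
  #9 pop 3: in=⊤ → ⊤ (was 5); enqueue [0,1,2]
  #10 pop 4: in=⊤ → ⊤ (no change)
  #11 pop 0: in=⊤ → ⊤ (no change)
  #12 pop 1: in=⊤ → ⊤ (no change)
  #13 pop 2: in=⊤ → ⊤ (no change)

Fixpoint:
  val[0] = ⊤
  val[1] = ⊤
  val[2] = ⊤
  val[3] = ⊤
  val[4] = ⊤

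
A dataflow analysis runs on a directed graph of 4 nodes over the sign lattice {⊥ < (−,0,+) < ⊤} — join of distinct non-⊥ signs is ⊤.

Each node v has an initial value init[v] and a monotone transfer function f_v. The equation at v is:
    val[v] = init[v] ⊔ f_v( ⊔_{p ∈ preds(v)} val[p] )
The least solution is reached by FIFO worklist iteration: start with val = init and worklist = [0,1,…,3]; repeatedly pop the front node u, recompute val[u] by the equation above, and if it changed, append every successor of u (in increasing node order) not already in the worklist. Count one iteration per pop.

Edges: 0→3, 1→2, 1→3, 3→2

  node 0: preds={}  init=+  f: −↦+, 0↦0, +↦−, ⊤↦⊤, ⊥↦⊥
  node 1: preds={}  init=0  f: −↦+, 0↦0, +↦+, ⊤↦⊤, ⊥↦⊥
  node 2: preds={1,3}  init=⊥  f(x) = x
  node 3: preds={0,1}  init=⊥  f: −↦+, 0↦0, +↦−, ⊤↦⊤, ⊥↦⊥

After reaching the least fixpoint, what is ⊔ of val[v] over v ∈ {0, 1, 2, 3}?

Worklist (5 pops):
  #1 pop 0: in=⊥ → + (no change)
  #2 pop 1: in=⊥ → 0 (no change)
  #3 pop 2: in=0 → 0 (was ⊥); enqueue []
  #4 pop 3: in=⊤ → ⊤ (was ⊥); enqueue [2]
  #5 pop 2: in=⊤ → ⊤ (was 0); enqueue []

Fixpoint:
  val[0] = +
  val[1] = 0
  val[2] = ⊤
  val[3] = ⊤

⊤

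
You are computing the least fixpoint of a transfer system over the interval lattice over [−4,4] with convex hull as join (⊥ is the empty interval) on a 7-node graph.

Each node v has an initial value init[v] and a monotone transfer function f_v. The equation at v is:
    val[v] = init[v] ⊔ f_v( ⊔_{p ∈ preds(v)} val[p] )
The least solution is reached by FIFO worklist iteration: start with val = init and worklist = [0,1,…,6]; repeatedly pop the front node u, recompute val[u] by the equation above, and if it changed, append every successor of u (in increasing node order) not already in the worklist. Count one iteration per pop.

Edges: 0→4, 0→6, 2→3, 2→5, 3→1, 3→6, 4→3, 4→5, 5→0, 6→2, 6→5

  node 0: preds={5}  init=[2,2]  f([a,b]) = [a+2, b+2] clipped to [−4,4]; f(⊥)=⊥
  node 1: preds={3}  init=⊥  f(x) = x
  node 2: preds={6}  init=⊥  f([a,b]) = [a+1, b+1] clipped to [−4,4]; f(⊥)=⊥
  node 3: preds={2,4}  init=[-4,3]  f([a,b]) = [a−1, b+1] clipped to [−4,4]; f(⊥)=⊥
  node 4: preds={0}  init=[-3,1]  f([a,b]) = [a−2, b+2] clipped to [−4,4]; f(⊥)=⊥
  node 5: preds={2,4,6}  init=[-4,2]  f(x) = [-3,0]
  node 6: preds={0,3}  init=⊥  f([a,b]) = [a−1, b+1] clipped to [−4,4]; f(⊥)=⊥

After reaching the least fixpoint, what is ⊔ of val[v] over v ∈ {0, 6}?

[-4,4]

Worklist (13 pops):
  #1 pop 0: in=[-4,2] → [-2,4] (was [2,2]); enqueue []
  #2 pop 1: in=[-4,3] → [-4,3] (was ⊥); enqueue []
  #3 pop 2: in=⊥ → ⊥ (no change)
  #4 pop 3: in=[-3,1] → [-4,3] (no change)
  #5 pop 4: in=[-2,4] → [-4,4] (was [-3,1]); enqueue [3]
  #6 pop 5: in=[-4,4] → [-4,2] (no change)
  #7 pop 6: in=[-4,4] → [-4,4] (was ⊥); enqueue [2,5]
  #8 pop 3: in=[-4,4] → [-4,4] (was [-4,3]); enqueue [1,6]
  #9 pop 2: in=[-4,4] → [-3,4] (was ⊥); enqueue [3]
  #10 pop 5: in=[-4,4] → [-4,2] (no change)
  #11 pop 1: in=[-4,4] → [-4,4] (was [-4,3]); enqueue []
  #12 pop 6: in=[-4,4] → [-4,4] (no change)
  #13 pop 3: in=[-4,4] → [-4,4] (no change)

Fixpoint:
  val[0] = [-2,4]
  val[1] = [-4,4]
  val[2] = [-3,4]
  val[3] = [-4,4]
  val[4] = [-4,4]
  val[5] = [-4,2]
  val[6] = [-4,4]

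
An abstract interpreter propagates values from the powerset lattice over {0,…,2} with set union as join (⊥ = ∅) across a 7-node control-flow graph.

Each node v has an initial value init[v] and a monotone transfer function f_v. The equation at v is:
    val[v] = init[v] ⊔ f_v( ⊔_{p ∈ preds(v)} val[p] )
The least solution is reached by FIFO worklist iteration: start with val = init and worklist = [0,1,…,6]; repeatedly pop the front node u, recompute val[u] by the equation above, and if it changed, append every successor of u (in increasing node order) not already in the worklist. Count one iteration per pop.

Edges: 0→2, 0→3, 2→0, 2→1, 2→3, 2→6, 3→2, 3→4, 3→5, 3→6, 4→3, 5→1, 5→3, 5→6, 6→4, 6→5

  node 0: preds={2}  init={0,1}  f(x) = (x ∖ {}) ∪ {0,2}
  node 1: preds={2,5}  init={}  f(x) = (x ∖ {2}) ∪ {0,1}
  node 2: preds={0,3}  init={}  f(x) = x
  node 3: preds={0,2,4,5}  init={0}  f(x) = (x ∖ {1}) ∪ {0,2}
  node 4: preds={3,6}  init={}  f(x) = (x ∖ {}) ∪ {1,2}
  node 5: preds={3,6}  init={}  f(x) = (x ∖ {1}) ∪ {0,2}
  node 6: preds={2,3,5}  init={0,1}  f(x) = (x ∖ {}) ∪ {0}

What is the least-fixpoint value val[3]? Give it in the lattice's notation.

Iteration log — 13 steps:
  step 1. node 0  ⊔preds={}  new={0,1,2}  old={0,1}  +wl: 
  step 2. node 1  ⊔preds={}  new={0,1}  old={}  +wl: 
  step 3. node 2  ⊔preds={0,1,2}  new={0,1,2}  old={}  +wl: 0,1
  step 4. node 3  ⊔preds={0,1,2}  new={0,2}  old={0}  +wl: 2
  step 5. node 4  ⊔preds={0,1,2}  new={0,1,2}  old={}  +wl: 3
  step 6. node 5  ⊔preds={0,1,2}  new={0,2}  old={}  +wl: 
  step 7. node 6  ⊔preds={0,1,2}  new={0,1,2}  old={0,1}  +wl: 4,5
  step 8. node 0  ⊔preds={0,1,2}  new={0,1,2}  stable
  step 9. node 1  ⊔preds={0,1,2}  new={0,1}  stable
  step 10. node 2  ⊔preds={0,1,2}  new={0,1,2}  stable
  step 11. node 3  ⊔preds={0,1,2}  new={0,2}  stable
  step 12. node 4  ⊔preds={0,1,2}  new={0,1,2}  stable
  step 13. node 5  ⊔preds={0,1,2}  new={0,2}  stable

Least fixpoint reached:
  node 0: {0,1,2}
  node 1: {0,1}
  node 2: {0,1,2}
  node 3: {0,2}
  node 4: {0,1,2}
  node 5: {0,2}
  node 6: {0,1,2}

{0,2}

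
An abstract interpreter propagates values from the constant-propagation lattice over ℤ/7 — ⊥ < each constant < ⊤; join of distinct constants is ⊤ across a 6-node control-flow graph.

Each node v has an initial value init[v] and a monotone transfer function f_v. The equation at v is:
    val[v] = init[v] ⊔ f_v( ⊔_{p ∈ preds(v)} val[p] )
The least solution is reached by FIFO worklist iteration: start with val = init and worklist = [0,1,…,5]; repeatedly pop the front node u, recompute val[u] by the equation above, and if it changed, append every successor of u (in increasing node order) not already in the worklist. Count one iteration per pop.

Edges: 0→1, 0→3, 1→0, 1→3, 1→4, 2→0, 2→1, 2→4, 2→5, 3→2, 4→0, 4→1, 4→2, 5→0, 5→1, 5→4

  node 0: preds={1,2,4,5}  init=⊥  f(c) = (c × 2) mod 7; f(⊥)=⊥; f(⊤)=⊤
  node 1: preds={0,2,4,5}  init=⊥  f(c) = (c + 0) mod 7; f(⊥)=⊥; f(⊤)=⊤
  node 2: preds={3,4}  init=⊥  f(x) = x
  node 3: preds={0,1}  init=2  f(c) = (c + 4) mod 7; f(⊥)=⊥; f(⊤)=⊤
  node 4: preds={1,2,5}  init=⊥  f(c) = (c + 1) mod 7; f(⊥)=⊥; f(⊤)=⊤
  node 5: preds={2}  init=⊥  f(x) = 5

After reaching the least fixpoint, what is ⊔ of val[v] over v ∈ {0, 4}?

⊤

Trace (15 dequeues):
  [1] u=0 | in ⊥ | out ⊥ | ==
  [2] u=1 | in ⊥ | out ⊥ | ==
  [3] u=2 | in 2 | out 2 | prev ⊥ | push {0,1}
  [4] u=3 | in ⊥ | out 2 | ==
  [5] u=4 | in 2 | out 3 | prev ⊥ | push {2}
  [6] u=5 | in 2 | out 5 | prev ⊥ | push {4}
  [7] u=0 | in ⊤ | out ⊤ | prev ⊥ | push {3}
  [8] u=1 | in ⊤ | out ⊤ | prev ⊥ | push {0}
  [9] u=2 | in ⊤ | out ⊤ | prev 2 | push {1,5}
  [10] u=4 | in ⊤ | out ⊤ | prev 3 | push {2}
  [11] u=3 | in ⊤ | out ⊤ | prev 2 | push {}
  [12] u=0 | in ⊤ | out ⊤ | ==
  [13] u=1 | in ⊤ | out ⊤ | ==
  [14] u=5 | in ⊤ | out 5 | ==
  [15] u=2 | in ⊤ | out ⊤ | ==

Converged values:
  [0] ⊤
  [1] ⊤
  [2] ⊤
  [3] ⊤
  [4] ⊤
  [5] 5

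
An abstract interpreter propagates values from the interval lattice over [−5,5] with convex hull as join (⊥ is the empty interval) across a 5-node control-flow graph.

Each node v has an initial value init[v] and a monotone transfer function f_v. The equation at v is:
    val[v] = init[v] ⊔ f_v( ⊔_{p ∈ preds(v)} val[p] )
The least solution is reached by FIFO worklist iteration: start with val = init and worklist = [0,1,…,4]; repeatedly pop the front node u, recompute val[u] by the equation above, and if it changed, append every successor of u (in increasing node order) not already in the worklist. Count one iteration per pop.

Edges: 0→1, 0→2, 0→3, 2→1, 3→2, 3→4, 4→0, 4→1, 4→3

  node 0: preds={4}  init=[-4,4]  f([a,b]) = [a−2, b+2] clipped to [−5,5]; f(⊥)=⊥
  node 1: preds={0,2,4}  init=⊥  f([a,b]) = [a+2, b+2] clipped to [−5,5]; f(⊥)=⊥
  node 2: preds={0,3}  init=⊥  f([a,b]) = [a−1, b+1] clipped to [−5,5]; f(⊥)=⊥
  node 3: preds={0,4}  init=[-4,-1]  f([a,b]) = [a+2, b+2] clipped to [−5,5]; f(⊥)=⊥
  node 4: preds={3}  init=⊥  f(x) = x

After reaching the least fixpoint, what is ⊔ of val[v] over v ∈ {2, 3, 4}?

[-5,5]

Iteration log — 11 steps:
  step 1. node 0  ⊔preds=⊥  new=[-4,4]  stable
  step 2. node 1  ⊔preds=[-4,4]  new=[-2,5]  old=⊥  +wl: 
  step 3. node 2  ⊔preds=[-4,4]  new=[-5,5]  old=⊥  +wl: 1
  step 4. node 3  ⊔preds=[-4,4]  new=[-4,5]  old=[-4,-1]  +wl: 2
  step 5. node 4  ⊔preds=[-4,5]  new=[-4,5]  old=⊥  +wl: 0,3
  step 6. node 1  ⊔preds=[-5,5]  new=[-3,5]  old=[-2,5]  +wl: 
  step 7. node 2  ⊔preds=[-4,5]  new=[-5,5]  stable
  step 8. node 0  ⊔preds=[-4,5]  new=[-5,5]  old=[-4,4]  +wl: 1,2
  step 9. node 3  ⊔preds=[-5,5]  new=[-4,5]  stable
  step 10. node 1  ⊔preds=[-5,5]  new=[-3,5]  stable
  step 11. node 2  ⊔preds=[-5,5]  new=[-5,5]  stable

Least fixpoint reached:
  node 0: [-5,5]
  node 1: [-3,5]
  node 2: [-5,5]
  node 3: [-4,5]
  node 4: [-4,5]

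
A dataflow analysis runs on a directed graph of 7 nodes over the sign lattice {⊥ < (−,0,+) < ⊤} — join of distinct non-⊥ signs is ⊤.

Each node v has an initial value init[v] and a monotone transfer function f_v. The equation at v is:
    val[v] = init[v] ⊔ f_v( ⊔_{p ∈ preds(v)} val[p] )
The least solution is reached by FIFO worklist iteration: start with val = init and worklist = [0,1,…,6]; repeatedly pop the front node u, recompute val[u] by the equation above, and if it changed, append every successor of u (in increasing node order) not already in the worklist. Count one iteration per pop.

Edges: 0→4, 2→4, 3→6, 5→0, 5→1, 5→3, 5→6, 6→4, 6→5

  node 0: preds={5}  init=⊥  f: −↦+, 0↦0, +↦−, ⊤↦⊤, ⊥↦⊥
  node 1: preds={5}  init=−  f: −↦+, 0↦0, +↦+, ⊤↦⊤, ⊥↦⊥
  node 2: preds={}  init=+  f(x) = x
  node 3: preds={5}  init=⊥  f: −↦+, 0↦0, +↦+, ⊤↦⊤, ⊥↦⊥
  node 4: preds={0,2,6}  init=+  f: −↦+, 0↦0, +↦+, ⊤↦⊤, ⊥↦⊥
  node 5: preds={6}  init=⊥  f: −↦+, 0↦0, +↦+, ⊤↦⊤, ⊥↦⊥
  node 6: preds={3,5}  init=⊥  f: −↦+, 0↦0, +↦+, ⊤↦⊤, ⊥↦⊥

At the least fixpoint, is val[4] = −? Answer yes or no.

no

Trace (7 dequeues):
  [1] u=0 | in ⊥ | out ⊥ | ==
  [2] u=1 | in ⊥ | out − | ==
  [3] u=2 | in ⊥ | out + | ==
  [4] u=3 | in ⊥ | out ⊥ | ==
  [5] u=4 | in + | out + | ==
  [6] u=5 | in ⊥ | out ⊥ | ==
  [7] u=6 | in ⊥ | out ⊥ | ==

Converged values:
  [0] ⊥
  [1] −
  [2] +
  [3] ⊥
  [4] +
  [5] ⊥
  [6] ⊥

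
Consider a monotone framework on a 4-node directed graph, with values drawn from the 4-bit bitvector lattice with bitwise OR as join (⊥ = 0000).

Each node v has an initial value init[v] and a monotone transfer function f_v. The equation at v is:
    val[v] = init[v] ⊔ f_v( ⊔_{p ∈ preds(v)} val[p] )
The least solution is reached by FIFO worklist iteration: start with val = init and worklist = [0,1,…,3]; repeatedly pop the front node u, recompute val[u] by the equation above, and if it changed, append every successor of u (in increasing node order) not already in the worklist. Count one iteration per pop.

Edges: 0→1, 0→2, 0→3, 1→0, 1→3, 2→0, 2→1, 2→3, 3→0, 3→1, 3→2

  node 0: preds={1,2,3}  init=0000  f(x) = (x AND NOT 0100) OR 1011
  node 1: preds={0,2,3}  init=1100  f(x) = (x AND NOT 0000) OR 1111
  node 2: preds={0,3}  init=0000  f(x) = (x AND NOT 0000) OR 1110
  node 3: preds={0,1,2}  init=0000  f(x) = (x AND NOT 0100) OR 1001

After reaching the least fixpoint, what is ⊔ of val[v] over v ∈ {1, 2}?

1111

Iteration log — 7 steps:
  step 1. node 0  ⊔preds=1100  new=1011  old=0000  +wl: 
  step 2. node 1  ⊔preds=1011  new=1111  old=1100  +wl: 0
  step 3. node 2  ⊔preds=1011  new=1111  old=0000  +wl: 1
  step 4. node 3  ⊔preds=1111  new=1011  old=0000  +wl: 2
  step 5. node 0  ⊔preds=1111  new=1011  stable
  step 6. node 1  ⊔preds=1111  new=1111  stable
  step 7. node 2  ⊔preds=1011  new=1111  stable

Least fixpoint reached:
  node 0: 1011
  node 1: 1111
  node 2: 1111
  node 3: 1011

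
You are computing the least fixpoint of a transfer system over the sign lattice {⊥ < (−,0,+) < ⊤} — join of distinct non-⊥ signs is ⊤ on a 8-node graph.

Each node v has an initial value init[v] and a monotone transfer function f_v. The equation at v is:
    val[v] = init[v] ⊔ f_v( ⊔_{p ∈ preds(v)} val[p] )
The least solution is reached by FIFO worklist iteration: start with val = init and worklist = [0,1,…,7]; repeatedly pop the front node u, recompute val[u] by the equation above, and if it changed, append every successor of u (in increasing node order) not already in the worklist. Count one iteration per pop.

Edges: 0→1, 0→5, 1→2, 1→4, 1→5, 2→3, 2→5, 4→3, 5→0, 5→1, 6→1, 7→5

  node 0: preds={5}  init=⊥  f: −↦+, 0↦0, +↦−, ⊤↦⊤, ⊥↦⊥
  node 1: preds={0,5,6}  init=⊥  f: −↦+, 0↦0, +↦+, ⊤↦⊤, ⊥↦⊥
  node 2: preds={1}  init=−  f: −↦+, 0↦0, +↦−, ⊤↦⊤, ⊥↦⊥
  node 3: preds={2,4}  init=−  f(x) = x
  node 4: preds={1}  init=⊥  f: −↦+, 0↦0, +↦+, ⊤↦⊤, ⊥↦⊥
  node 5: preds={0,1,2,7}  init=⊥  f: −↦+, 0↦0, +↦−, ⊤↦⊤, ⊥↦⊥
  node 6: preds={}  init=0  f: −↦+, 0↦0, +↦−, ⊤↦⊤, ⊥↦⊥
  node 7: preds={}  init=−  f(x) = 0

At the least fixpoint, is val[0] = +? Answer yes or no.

no

Worklist (15 pops):
  #1 pop 0: in=⊥ → ⊥ (no change)
  #2 pop 1: in=0 → 0 (was ⊥); enqueue []
  #3 pop 2: in=0 → ⊤ (was −); enqueue []
  #4 pop 3: in=⊤ → ⊤ (was −); enqueue []
  #5 pop 4: in=0 → 0 (was ⊥); enqueue [3]
  #6 pop 5: in=⊤ → ⊤ (was ⊥); enqueue [0,1]
  #7 pop 6: in=⊥ → 0 (no change)
  #8 pop 7: in=⊥ → ⊤ (was −); enqueue [5]
  #9 pop 3: in=⊤ → ⊤ (no change)
  #10 pop 0: in=⊤ → ⊤ (was ⊥); enqueue []
  #11 pop 1: in=⊤ → ⊤ (was 0); enqueue [2,4]
  #12 pop 5: in=⊤ → ⊤ (no change)
  #13 pop 2: in=⊤ → ⊤ (no change)
  #14 pop 4: in=⊤ → ⊤ (was 0); enqueue [3]
  #15 pop 3: in=⊤ → ⊤ (no change)

Fixpoint:
  val[0] = ⊤
  val[1] = ⊤
  val[2] = ⊤
  val[3] = ⊤
  val[4] = ⊤
  val[5] = ⊤
  val[6] = 0
  val[7] = ⊤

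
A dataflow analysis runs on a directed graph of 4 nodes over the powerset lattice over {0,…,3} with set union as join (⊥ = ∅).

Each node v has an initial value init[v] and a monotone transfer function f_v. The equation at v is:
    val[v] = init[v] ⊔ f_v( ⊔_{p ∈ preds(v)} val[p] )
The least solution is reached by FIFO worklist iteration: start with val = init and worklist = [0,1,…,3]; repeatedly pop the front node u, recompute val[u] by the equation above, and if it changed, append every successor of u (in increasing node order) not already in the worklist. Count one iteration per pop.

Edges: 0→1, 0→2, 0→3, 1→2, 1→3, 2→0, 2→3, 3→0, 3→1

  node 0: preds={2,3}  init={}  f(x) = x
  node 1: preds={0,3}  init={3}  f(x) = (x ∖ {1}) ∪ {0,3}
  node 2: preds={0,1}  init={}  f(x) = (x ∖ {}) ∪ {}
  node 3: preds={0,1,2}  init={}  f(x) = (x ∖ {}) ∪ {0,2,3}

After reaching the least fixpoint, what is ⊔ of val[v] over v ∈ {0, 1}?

{0,2,3}

Worklist (9 pops):
  #1 pop 0: in={} → {} (no change)
  #2 pop 1: in={} → {0,3} (was {3}); enqueue []
  #3 pop 2: in={0,3} → {0,3} (was {}); enqueue [0]
  #4 pop 3: in={0,3} → {0,2,3} (was {}); enqueue [1]
  #5 pop 0: in={0,2,3} → {0,2,3} (was {}); enqueue [2,3]
  #6 pop 1: in={0,2,3} → {0,2,3} (was {0,3}); enqueue []
  #7 pop 2: in={0,2,3} → {0,2,3} (was {0,3}); enqueue [0]
  #8 pop 3: in={0,2,3} → {0,2,3} (no change)
  #9 pop 0: in={0,2,3} → {0,2,3} (no change)

Fixpoint:
  val[0] = {0,2,3}
  val[1] = {0,2,3}
  val[2] = {0,2,3}
  val[3] = {0,2,3}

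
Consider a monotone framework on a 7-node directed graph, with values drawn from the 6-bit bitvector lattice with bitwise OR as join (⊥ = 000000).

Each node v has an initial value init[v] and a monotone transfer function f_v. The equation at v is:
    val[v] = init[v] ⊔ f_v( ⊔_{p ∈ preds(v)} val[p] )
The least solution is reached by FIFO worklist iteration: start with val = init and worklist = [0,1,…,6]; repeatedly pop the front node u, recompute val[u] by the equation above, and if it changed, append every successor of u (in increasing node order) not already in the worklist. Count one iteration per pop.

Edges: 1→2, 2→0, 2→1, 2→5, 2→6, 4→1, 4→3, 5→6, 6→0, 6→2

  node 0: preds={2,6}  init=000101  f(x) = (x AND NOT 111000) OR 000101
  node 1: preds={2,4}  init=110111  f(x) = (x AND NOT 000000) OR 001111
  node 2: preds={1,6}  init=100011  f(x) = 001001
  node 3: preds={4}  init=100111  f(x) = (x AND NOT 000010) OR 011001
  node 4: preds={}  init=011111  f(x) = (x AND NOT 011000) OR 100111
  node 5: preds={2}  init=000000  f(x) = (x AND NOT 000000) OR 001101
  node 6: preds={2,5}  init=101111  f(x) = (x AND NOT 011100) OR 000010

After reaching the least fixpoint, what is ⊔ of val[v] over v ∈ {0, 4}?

111111

Worklist (10 pops):
  #1 pop 0: in=101111 → 000111 (was 000101); enqueue []
  #2 pop 1: in=111111 → 111111 (was 110111); enqueue []
  #3 pop 2: in=111111 → 101011 (was 100011); enqueue [0,1]
  #4 pop 3: in=011111 → 111111 (was 100111); enqueue []
  #5 pop 4: in=000000 → 111111 (was 011111); enqueue [3]
  #6 pop 5: in=101011 → 101111 (was 000000); enqueue []
  #7 pop 6: in=101111 → 101111 (no change)
  #8 pop 0: in=101111 → 000111 (no change)
  #9 pop 1: in=111111 → 111111 (no change)
  #10 pop 3: in=111111 → 111111 (no change)

Fixpoint:
  val[0] = 000111
  val[1] = 111111
  val[2] = 101011
  val[3] = 111111
  val[4] = 111111
  val[5] = 101111
  val[6] = 101111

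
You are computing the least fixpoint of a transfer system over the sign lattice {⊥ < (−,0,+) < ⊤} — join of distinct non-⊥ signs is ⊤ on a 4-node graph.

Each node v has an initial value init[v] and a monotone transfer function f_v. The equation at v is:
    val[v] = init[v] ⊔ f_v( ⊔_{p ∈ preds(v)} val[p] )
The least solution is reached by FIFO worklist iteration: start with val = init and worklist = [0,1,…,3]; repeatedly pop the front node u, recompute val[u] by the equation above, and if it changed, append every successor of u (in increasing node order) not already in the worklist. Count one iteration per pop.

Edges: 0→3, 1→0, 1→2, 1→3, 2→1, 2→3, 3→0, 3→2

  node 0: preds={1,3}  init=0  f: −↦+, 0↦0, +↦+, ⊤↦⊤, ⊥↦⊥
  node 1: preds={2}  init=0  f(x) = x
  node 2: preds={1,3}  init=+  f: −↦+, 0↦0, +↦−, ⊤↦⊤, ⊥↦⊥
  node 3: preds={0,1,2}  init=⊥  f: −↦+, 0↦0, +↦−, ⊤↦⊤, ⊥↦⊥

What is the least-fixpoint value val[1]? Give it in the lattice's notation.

⊤

Iteration log — 8 steps:
  step 1. node 0  ⊔preds=0  new=0  stable
  step 2. node 1  ⊔preds=+  new=⊤  old=0  +wl: 0
  step 3. node 2  ⊔preds=⊤  new=⊤  old=+  +wl: 1
  step 4. node 3  ⊔preds=⊤  new=⊤  old=⊥  +wl: 2
  step 5. node 0  ⊔preds=⊤  new=⊤  old=0  +wl: 3
  step 6. node 1  ⊔preds=⊤  new=⊤  stable
  step 7. node 2  ⊔preds=⊤  new=⊤  stable
  step 8. node 3  ⊔preds=⊤  new=⊤  stable

Least fixpoint reached:
  node 0: ⊤
  node 1: ⊤
  node 2: ⊤
  node 3: ⊤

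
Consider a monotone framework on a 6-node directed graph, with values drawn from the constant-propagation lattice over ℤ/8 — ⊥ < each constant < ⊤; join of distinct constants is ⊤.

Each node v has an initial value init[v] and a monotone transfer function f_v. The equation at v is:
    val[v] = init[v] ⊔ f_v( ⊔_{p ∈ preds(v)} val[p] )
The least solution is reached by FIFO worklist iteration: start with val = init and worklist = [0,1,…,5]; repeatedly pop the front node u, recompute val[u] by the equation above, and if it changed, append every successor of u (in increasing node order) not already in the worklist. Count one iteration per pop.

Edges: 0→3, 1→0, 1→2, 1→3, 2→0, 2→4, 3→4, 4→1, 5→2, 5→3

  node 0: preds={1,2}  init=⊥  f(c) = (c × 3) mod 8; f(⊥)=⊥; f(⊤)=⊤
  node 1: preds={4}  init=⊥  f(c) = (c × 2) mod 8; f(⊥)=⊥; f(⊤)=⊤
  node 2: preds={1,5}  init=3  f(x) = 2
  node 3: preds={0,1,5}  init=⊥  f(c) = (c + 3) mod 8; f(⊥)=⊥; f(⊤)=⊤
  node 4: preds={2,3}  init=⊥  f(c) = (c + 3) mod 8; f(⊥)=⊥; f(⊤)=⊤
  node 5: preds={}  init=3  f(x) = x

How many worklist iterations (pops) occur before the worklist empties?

11

Iteration log — 11 steps:
  step 1. node 0  ⊔preds=3  new=1  old=⊥  +wl: 
  step 2. node 1  ⊔preds=⊥  new=⊥  stable
  step 3. node 2  ⊔preds=3  new=⊤  old=3  +wl: 0
  step 4. node 3  ⊔preds=⊤  new=⊤  old=⊥  +wl: 
  step 5. node 4  ⊔preds=⊤  new=⊤  old=⊥  +wl: 1
  step 6. node 5  ⊔preds=⊥  new=3  stable
  step 7. node 0  ⊔preds=⊤  new=⊤  old=1  +wl: 3
  step 8. node 1  ⊔preds=⊤  new=⊤  old=⊥  +wl: 0,2
  step 9. node 3  ⊔preds=⊤  new=⊤  stable
  step 10. node 0  ⊔preds=⊤  new=⊤  stable
  step 11. node 2  ⊔preds=⊤  new=⊤  stable

Least fixpoint reached:
  node 0: ⊤
  node 1: ⊤
  node 2: ⊤
  node 3: ⊤
  node 4: ⊤
  node 5: 3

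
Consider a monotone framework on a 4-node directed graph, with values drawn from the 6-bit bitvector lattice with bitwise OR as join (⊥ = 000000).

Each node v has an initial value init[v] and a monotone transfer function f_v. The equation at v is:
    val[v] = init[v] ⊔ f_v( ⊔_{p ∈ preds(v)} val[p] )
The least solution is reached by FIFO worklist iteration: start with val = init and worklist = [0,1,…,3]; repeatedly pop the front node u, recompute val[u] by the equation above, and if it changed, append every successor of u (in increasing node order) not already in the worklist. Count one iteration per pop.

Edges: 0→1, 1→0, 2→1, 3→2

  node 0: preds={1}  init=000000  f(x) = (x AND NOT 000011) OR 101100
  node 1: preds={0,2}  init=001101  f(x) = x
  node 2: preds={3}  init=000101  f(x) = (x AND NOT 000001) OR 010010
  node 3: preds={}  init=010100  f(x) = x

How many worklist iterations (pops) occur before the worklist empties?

Trace (8 dequeues):
  [1] u=0 | in 001101 | out 101100 | prev 000000 | push {}
  [2] u=1 | in 101101 | out 101101 | prev 001101 | push {0}
  [3] u=2 | in 010100 | out 010111 | prev 000101 | push {1}
  [4] u=3 | in 000000 | out 010100 | ==
  [5] u=0 | in 101101 | out 101100 | ==
  [6] u=1 | in 111111 | out 111111 | prev 101101 | push {0}
  [7] u=0 | in 111111 | out 111100 | prev 101100 | push {1}
  [8] u=1 | in 111111 | out 111111 | ==

Converged values:
  [0] 111100
  [1] 111111
  [2] 010111
  [3] 010100

8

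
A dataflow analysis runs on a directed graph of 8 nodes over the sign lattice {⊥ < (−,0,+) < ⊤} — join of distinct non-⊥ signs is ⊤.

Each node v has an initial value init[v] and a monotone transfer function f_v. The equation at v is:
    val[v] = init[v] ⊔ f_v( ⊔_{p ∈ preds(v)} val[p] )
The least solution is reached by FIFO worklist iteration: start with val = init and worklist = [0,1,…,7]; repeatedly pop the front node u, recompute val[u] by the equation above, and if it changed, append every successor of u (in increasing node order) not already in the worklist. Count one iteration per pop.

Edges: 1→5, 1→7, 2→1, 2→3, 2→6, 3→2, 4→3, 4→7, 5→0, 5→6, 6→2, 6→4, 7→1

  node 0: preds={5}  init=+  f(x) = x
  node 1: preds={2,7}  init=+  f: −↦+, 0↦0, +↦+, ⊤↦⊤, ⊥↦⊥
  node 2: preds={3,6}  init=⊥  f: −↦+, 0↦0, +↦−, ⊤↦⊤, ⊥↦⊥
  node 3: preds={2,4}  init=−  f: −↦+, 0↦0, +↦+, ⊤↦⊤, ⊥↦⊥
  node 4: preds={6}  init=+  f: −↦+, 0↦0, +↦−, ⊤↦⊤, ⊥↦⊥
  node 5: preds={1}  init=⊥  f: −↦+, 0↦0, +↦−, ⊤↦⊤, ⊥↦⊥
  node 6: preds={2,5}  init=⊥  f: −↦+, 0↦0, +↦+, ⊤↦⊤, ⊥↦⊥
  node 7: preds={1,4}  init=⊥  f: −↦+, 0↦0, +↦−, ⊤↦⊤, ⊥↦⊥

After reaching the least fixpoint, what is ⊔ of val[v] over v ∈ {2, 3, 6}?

Trace (18 dequeues):
  [1] u=0 | in ⊥ | out + | ==
  [2] u=1 | in ⊥ | out + | ==
  [3] u=2 | in − | out + | prev ⊥ | push {1}
  [4] u=3 | in + | out ⊤ | prev − | push {2}
  [5] u=4 | in ⊥ | out + | ==
  [6] u=5 | in + | out − | prev ⊥ | push {0}
  [7] u=6 | in ⊤ | out ⊤ | prev ⊥ | push {4}
  [8] u=7 | in + | out − | prev ⊥ | push {}
  [9] u=1 | in ⊤ | out ⊤ | prev + | push {5,7}
  [10] u=2 | in ⊤ | out ⊤ | prev + | push {1,3,6}
  [11] u=0 | in − | out ⊤ | prev + | push {}
  [12] u=4 | in ⊤ | out ⊤ | prev + | push {}
  [13] u=5 | in ⊤ | out ⊤ | prev − | push {0}
  [14] u=7 | in ⊤ | out ⊤ | prev − | push {}
  [15] u=1 | in ⊤ | out ⊤ | ==
  [16] u=3 | in ⊤ | out ⊤ | ==
  [17] u=6 | in ⊤ | out ⊤ | ==
  [18] u=0 | in ⊤ | out ⊤ | ==

Converged values:
  [0] ⊤
  [1] ⊤
  [2] ⊤
  [3] ⊤
  [4] ⊤
  [5] ⊤
  [6] ⊤
  [7] ⊤

⊤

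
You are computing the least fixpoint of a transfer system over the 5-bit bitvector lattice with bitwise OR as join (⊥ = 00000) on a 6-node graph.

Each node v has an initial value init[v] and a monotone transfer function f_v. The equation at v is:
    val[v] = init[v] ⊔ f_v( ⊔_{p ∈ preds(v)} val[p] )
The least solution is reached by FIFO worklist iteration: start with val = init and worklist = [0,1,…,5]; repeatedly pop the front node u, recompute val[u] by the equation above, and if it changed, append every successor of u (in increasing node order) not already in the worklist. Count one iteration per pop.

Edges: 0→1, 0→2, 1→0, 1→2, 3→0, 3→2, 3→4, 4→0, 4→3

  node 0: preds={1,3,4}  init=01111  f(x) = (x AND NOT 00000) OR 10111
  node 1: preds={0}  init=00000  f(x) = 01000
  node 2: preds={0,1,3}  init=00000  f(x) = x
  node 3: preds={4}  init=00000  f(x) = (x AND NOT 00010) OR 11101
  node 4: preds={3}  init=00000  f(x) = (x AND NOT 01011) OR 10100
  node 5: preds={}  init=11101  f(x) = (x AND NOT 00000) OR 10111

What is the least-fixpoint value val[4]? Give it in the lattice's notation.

10100

Trace (9 dequeues):
  [1] u=0 | in 00000 | out 11111 | prev 01111 | push {}
  [2] u=1 | in 11111 | out 01000 | prev 00000 | push {0}
  [3] u=2 | in 11111 | out 11111 | prev 00000 | push {}
  [4] u=3 | in 00000 | out 11101 | prev 00000 | push {2}
  [5] u=4 | in 11101 | out 10100 | prev 00000 | push {3}
  [6] u=5 | in 00000 | out 11111 | prev 11101 | push {}
  [7] u=0 | in 11101 | out 11111 | ==
  [8] u=2 | in 11111 | out 11111 | ==
  [9] u=3 | in 10100 | out 11101 | ==

Converged values:
  [0] 11111
  [1] 01000
  [2] 11111
  [3] 11101
  [4] 10100
  [5] 11111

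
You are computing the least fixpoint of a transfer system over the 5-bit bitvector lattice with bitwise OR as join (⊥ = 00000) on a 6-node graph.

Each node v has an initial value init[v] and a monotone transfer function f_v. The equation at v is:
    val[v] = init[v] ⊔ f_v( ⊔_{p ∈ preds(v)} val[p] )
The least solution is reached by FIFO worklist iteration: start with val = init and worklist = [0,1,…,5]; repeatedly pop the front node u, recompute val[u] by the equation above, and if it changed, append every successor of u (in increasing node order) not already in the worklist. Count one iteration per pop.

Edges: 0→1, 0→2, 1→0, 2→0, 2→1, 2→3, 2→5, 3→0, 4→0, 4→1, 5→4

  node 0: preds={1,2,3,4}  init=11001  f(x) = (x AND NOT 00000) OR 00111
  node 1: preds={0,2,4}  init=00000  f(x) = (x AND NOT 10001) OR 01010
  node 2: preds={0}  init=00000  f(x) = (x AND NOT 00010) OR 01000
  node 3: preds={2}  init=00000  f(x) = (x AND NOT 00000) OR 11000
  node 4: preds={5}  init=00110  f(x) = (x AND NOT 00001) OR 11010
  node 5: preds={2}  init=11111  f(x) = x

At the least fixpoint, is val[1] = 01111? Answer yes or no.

Worklist (8 pops):
  #1 pop 0: in=00110 → 11111 (was 11001); enqueue []
  #2 pop 1: in=11111 → 01110 (was 00000); enqueue [0]
  #3 pop 2: in=11111 → 11101 (was 00000); enqueue [1]
  #4 pop 3: in=11101 → 11101 (was 00000); enqueue []
  #5 pop 4: in=11111 → 11110 (was 00110); enqueue []
  #6 pop 5: in=11101 → 11111 (no change)
  #7 pop 0: in=11111 → 11111 (no change)
  #8 pop 1: in=11111 → 01110 (no change)

Fixpoint:
  val[0] = 11111
  val[1] = 01110
  val[2] = 11101
  val[3] = 11101
  val[4] = 11110
  val[5] = 11111

no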